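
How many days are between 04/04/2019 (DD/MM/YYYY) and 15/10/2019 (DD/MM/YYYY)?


Start date: 2019-04-04
End date: 2019-10-15
Apr 2019: +27 days
May 2019: +31 days
Jun 2019: +30 days
... (4 more months)
Total: 194 days

194


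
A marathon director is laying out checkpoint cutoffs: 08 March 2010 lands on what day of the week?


Date: 2010-03-08
January 1, 2010 is a Friday
Day of year: 67
Offset from Jan 1: 66 days
66 mod 7 = 3
Result: Monday

Monday


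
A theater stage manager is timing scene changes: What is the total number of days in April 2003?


Month: April
Year: 2003
April is a 30-day month
Total: 30 days

30


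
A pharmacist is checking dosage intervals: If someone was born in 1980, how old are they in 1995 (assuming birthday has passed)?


Birth year: 1980
Current year: 1995
Age = current year - birth year
Age = 1995 - 1980 = 15

15


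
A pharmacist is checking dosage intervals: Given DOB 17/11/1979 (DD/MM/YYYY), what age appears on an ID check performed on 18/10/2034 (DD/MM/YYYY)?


Birth: 1979-11-17
Reference: 2034-10-18
Year difference: 2034 - 1979 = 55
Has birthday (11-17) occurred by 10-18? No
Birthday not yet reached this year -> subtract 1
Age in full years: 54

54


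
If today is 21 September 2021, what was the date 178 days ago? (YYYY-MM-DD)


Start: 2021-09-21
Subtracting 178 days
Days already passed in September: 21
After going back through September: 157 more days to subtract
August 2021: 31 days, 126 remaining
July 2021: 31 days, 95 remaining
June 2021: 30 days, 65 remaining
May 2021: 31 days, 34 remaining
Result: 2021-03-27

2021-03-27


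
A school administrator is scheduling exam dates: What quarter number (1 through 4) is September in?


Month: September (month 9)
Q1: January-March (months 1-3)
Q2: April-June (months 4-6)
Q3: July-September (months 7-9)
Q4: October-December (months 10-12)
Month 9 falls in Q3

3


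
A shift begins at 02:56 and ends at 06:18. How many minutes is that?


Start time: 02:56 = 176 minutes from midnight
End time: 06:18 = 378 minutes from midnight
Difference: 378 - 176 = 202 minutes
That is 3 hours and 22 minutes

202


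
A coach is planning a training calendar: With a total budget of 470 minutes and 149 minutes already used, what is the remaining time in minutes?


Total budget: 470 minutes
Time used: 149 minutes
Remaining: 470 - 149 = 321 minutes
Percent used: 31.7%
Percent remaining: 68.3%

321


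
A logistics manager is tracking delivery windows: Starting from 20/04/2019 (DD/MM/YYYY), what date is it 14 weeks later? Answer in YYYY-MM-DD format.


Start: 2019-04-20
Weeks to add: 14
Convert to days: 14 x 7 = 98 days
Add 98 days to 2019-04-20
Result: 2019-07-27

2019-07-27


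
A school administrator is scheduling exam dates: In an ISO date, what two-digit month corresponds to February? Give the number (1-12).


Calendar month order:
1. January
2. February <--
3. March
February is month number 2

2


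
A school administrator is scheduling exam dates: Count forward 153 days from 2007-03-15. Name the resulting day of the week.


Start: 2007-03-15 (Thursday)
Step 1 - find target date: add 153 days
  2007-03-15 + 153 days = 2007-08-15
Step 2 - day of week:
  153 mod 7 = 6
  Thursday + 6 days -> Wednesday
Result: Wednesday (2007-08-15)

Wednesday


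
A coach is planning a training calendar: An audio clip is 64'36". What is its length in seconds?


Minutes: 64
Seconds: 36
Convert minutes to seconds: 64 x 60 = 3840
Add remaining seconds: 3840 + 36 = 3876

3876


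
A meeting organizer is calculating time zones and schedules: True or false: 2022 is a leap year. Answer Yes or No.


Year: 2022
Divisible by 4? 2022 / 4 = 505.5 -> No
Not divisible by 4, so NOT a leap year

No


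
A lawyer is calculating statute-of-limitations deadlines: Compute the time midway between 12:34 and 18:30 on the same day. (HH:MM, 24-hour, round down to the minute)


Start time: 12:34 = 754 minutes from midnight
End time: 18:30 = 1110 minutes from midnight
Sum: 754 + 1110 = 1864
Midpoint: 1864 / 2 = 932 minutes
Convert: 932 / 60 = 15 hours, 32 minutes
Result: 15:32

15:32


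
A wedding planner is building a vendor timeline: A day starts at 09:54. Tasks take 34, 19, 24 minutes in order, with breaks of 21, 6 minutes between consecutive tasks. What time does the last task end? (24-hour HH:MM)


Start: 09:54 = 594 min from midnight
  after task 1 (34 min): 10:28
  after break (21 min): 10:49
  after task 2 (19 min): 11:08
  after break (6 min): 11:14
  after task 3 (24 min): 11:38
Total elapsed: 104 minutes
End time: 11:38

11:38


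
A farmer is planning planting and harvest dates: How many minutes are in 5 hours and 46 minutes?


Hours: 5
Minutes: 46
Convert hours to minutes: 5 x 60 = 300
Add remaining minutes: 300 + 46 = 346

346


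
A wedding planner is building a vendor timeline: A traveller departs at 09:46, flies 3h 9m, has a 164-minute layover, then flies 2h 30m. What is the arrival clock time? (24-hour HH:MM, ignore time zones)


Depart: 09:46
Leg 1: +189 min -> 12:55
Layover: +164 min -> 15:39
Leg 2: +150 min -> 18:09
Total travel: 503 minutes = 8h 23m
Arrival: 18:09

18:09


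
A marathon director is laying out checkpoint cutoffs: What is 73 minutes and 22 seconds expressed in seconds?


Minutes: 73
Extra seconds: 22
Seconds per minute: 60
Minutes to seconds: 73 x 60 = 4380
Total: 4380 + 22 = 4402

4402


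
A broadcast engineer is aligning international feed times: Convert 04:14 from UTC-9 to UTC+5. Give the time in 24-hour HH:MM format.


Local time: 04:14 at UTC-9 (offset -9h)
Target zone: UTC+5 (offset 5h)
Difference: 5 - (-9) = 14 hours
Calculation: 4 + (14) = 18
Result: 18:14

18:14


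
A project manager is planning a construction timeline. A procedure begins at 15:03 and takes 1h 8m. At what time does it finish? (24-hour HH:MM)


Start time: 15:03
Adding: 1 hours 8 minutes
Minutes: 3 + 8 = 11
Hours: 15 + 1 + 0 = 16
Result: 16:11

16:11


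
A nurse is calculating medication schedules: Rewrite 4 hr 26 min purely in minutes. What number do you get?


Hours: 4
Extra minutes: 26
Minutes per hour: 60
Hours to minutes: 4 x 60 = 240
Total: 240 + 26 = 266

266


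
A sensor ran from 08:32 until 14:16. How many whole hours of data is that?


Start: 08:32
End: 14:16
Hour difference: 14 - 8 = 6 hours
Minute difference: 16 - 32 = -16 minutes
Total minutes: 344
Complete hours: 344 / 60 = 5 (remainder 44)

5


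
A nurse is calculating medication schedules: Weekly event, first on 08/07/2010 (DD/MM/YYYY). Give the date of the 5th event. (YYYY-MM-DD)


First occurrence: 2010-07-08 (occurrence 1)
Each occurrence is 7 days after the previous.
Occurrence 5 is 4 weeks after the first.
4 weeks = 28 days
2010-07-08 + 28 days = 2010-08-05

2010-08-05


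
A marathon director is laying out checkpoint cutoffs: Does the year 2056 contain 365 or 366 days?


Year: 2056
Check leap year rules:
Divisible by 4? Yes
Divisible by 100? No
2056 is a leap year
Days: 366

366


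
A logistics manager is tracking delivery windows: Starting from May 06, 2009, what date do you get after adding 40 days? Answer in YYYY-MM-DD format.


Start: 2009-05-06
Adding 40 days
Days remaining in May: 25
After May: 15 days still to add
June 2009 has 30 days, need 15
Result: 2009-06-15

2009-06-15


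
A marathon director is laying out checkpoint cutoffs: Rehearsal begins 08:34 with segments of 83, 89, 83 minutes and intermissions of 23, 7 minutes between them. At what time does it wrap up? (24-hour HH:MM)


Start: 08:34 = 514 min from midnight
  after task 1 (83 min): 09:57
  after break (23 min): 10:20
  after task 2 (89 min): 11:49
  after break (7 min): 11:56
  after task 3 (83 min): 13:19
Total elapsed: 285 minutes
End time: 13:19

13:19


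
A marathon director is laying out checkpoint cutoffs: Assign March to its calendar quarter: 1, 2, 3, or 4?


Month: March (month 3)
Q1: January-March (months 1-3)
Q2: April-June (months 4-6)
Q3: July-September (months 7-9)
Q4: October-December (months 10-12)
Month 3 falls in Q1

1


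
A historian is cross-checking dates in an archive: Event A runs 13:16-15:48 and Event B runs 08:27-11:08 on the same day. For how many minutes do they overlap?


Interval A: [796, 948] minutes from midnight
Interval B: [507, 668] minutes from midnight
Overlap start = max(796, 507) = 796
Overlap end = min(948, 668) = 668
End <= start, so the intervals do not overlap: 0 minutes

0


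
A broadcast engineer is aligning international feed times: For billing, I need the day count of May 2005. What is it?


Month: May
Year: 2005
May is a 31-day month
Total: 31 days

31


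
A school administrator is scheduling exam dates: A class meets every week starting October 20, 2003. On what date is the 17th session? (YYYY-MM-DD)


First occurrence: 2003-10-20 (occurrence 1)
Each occurrence is 7 days after the previous.
Occurrence 17 is 16 weeks after the first.
16 weeks = 112 days
2003-10-20 + 112 days = 2004-02-09

2004-02-09


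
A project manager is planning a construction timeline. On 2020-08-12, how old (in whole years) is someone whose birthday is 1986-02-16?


Birth: 1986-02-16
Reference: 2020-08-12
Year difference: 2020 - 1986 = 34
Has birthday (02-16) occurred by 08-12? Yes
Age in full years: 34

34


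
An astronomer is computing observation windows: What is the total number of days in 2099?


Year: 2099
Check leap year rules:
Divisible by 4? No
2099 is not a leap year
Days: 365

365


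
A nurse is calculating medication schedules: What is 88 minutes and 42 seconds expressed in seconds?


Minutes: 88
Extra seconds: 42
Seconds per minute: 60
Minutes to seconds: 88 x 60 = 5280
Total: 5280 + 42 = 5322

5322


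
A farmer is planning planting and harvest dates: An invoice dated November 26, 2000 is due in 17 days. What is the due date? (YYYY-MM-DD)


Start: 2000-11-26
Adding 17 days
Days remaining in November: 4
After November: 13 days still to add
December 2000 has 31 days, need 13
Result: 2000-12-13

2000-12-13


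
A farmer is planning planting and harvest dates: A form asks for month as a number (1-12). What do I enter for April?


Calendar month order:
3. March
4. April <--
5. May
April is month number 4

4


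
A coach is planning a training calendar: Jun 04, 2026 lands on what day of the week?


Date: 2026-06-04
January 1, 2026 is a Thursday
Day of year: 155
Offset from Jan 1: 154 days
154 mod 7 = 0
Result: Thursday

Thursday


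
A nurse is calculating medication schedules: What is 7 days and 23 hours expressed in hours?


Days: 7
Extra hours: 23
Hours per day: 24
Days to hours: 7 x 24 = 168
Total: 168 + 23 = 191

191


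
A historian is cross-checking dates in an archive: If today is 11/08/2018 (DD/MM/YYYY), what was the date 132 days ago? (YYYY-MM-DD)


Start: 2018-08-11
Subtracting 132 days
Days already passed in August: 11
After going back through August: 121 more days to subtract
July 2018: 31 days, 90 remaining
June 2018: 30 days, 60 remaining
May 2018: 31 days, 29 remaining
April 2018 has 30 days, need 29
Result: 2018-04-01

2018-04-01


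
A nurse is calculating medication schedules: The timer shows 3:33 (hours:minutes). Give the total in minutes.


Hours: 3
Minutes: 33
Convert hours to minutes: 3 x 60 = 180
Add remaining minutes: 180 + 33 = 213

213


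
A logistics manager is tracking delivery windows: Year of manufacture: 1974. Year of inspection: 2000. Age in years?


Birth year: 1974
Current year: 2000
Age = current year - birth year
Age = 2000 - 1974 = 26

26


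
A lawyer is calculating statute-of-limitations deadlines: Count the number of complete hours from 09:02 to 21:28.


Start: 09:02
End: 21:28
Hour difference: 21 - 9 = 12 hours
Minute difference: 28 - 2 = 26 minutes
Total minutes: 746
Complete hours: 746 / 60 = 12 (remainder 26)

12


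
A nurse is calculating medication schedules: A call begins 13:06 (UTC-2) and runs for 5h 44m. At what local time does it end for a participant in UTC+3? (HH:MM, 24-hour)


Start: 13:06 in UTC-2
Step 1 - add duration:
  minutes: 6 + 44 = 50
  hours: 13 + 5 + 0 = 18
  end in UTC-2: 18:50
Step 2 - convert UTC-2 -> UTC+3:
  offset difference: 3 - (-2) = 5 hours
  18 + (5) = 23 -> mod 24 = 23
Result: 23:50 in UTC+3

23:50


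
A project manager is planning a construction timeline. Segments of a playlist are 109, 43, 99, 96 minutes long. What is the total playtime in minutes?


Durations: 109, 43, 99, 96
Running sum: 109
+ 43 = 152
+ 99 = 251
+ 96 = 347
Total duration: 347 minutes
That is 5 hours and 47 minutes

347


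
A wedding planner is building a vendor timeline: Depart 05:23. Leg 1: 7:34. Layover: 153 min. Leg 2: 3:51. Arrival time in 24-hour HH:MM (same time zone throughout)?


Depart: 05:23
Leg 1: +454 min -> 12:57
Layover: +153 min -> 15:30
Leg 2: +231 min -> 19:21
Total travel: 838 minutes = 13h 58m
Arrival: 19:21

19:21


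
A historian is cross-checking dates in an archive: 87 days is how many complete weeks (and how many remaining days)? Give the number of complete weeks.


Total days: 87
Days per week: 7
Division: 87 / 7 = 12 remainder 3
Complete weeks: 12
Remaining days: 3

12


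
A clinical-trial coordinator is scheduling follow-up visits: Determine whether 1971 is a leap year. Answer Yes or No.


Year: 1971
Divisible by 4? 1971 / 4 = 492.75 -> No
Not divisible by 4, so NOT a leap year

No


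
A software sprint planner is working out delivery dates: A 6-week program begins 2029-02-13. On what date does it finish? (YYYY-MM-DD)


Start: 2029-02-13
Weeks to add: 6
Convert to days: 6 x 7 = 42 days
Add 42 days to 2029-02-13
Result: 2029-03-27

2029-03-27


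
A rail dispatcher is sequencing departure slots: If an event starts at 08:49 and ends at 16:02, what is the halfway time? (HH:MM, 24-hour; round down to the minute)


Start time: 08:49 = 529 minutes from midnight
End time: 16:02 = 962 minutes from midnight
Sum: 529 + 962 = 1491
Midpoint: 1491 / 2 = 745 minutes
Convert: 745 / 60 = 12 hours, 25 minutes
Result: 12:25

12:25


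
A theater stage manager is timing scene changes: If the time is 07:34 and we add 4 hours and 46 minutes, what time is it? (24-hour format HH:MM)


Start time: 07:34
Adding: 4 hours 46 minutes
Minutes: 34 + 46 = 80
Minute overflow: 80 >= 60, so carry 1 hour, minutes = 20
Hours: 7 + 4 + 1 = 12
Result: 12:20

12:20


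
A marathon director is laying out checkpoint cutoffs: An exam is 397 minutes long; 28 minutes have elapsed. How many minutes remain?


Total budget: 397 minutes
Time used: 28 minutes
Remaining: 397 - 28 = 369 minutes
Percent used: 7.1%
Percent remaining: 92.9%

369


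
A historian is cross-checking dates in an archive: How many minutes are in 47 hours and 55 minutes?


Hours: 47
Extra minutes: 55
Minutes per hour: 60
Hours to minutes: 47 x 60 = 2820
Total: 2820 + 55 = 2875

2875


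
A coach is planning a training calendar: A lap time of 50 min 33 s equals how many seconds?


Minutes: 50
Seconds: 33
Convert minutes to seconds: 50 x 60 = 3000
Add remaining seconds: 3000 + 33 = 3033

3033


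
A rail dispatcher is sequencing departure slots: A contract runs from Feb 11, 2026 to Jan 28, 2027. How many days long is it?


Start date: 2026-02-11
End date: 2027-01-28
Feb 2026: +18 days
Mar 2026: +31 days
Apr 2026: +30 days
... (9 more months)
Total: 351 days

351


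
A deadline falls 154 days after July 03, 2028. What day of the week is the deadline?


Start: 2028-07-03 (Monday)
Step 1 - find target date: add 154 days
  2028-07-03 + 154 days = 2028-12-04
Step 2 - day of week:
  154 mod 7 = 0
  Monday + 0 days -> Monday
Result: Monday (2028-12-04)

Monday


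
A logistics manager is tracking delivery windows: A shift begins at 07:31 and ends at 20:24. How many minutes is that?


Start time: 07:31 = 451 minutes from midnight
End time: 20:24 = 1224 minutes from midnight
Difference: 1224 - 451 = 773 minutes
That is 12 hours and 53 minutes

773


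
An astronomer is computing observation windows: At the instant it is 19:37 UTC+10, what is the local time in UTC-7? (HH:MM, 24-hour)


Local time: 19:37 at UTC+10 (offset 10h)
Target zone: UTC-7 (offset -7h)
Difference: -7 - (10) = -17 hours
Calculation: 19 + (-17) = 2
Result: 02:37

02:37


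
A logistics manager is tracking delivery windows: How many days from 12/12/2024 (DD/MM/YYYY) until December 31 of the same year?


Start: December 12, 2024
End: December 31, 2024
Days left in December: 19
Total: 19 days

19


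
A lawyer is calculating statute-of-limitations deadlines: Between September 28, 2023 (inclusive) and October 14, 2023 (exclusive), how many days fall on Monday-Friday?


Start: 2023-09-28 (Thursday)
End (exclusive): 2023-10-14 (Saturday)
Total calendar days: 16
Full weeks: 16 // 7 = 2 -> 10 weekdays
Remaining 2 days starting on Thursday:
  Thu(w), Fri(w) -> 2 weekdays
Total business days: 10 + 2 = 12

12


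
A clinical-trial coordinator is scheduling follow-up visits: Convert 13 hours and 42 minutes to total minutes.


Hours: 13
Extra minutes: 42
Minutes per hour: 60
Hours to minutes: 13 x 60 = 780
Total: 780 + 42 = 822

822


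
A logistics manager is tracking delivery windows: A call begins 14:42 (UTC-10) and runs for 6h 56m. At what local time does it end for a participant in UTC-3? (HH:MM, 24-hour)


Start: 14:42 in UTC-10
Step 1 - add duration:
  minutes: 42 + 56 = 98 (carry 1h)
  hours: 14 + 6 + 1 = 21
  end in UTC-10: 21:38
Step 2 - convert UTC-10 -> UTC-3:
  offset difference: -3 - (-10) = 7 hours
  21 + (7) = 28 -> mod 24 = 4
Result: 04:38 in UTC-3

04:38


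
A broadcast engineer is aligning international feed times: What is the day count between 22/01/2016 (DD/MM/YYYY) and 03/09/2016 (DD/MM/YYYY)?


Start date: 2016-01-22
End date: 2016-09-03
Jan 2016: +10 days
Feb 2016: +29 days
Mar 2016: +31 days
... (6 more months)
Total: 225 days

225


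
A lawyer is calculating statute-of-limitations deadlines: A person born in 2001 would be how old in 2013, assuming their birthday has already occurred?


Birth year: 2001
Current year: 2013
Age = current year - birth year
Age = 2013 - 2001 = 12

12


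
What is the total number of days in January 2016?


Month: January
Year: 2016
January is a 31-day month
Total: 31 days

31


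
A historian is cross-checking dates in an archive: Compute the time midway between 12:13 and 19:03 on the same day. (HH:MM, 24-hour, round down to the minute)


Start time: 12:13 = 733 minutes from midnight
End time: 19:03 = 1143 minutes from midnight
Sum: 733 + 1143 = 1876
Midpoint: 1876 / 2 = 938 minutes
Convert: 938 / 60 = 15 hours, 38 minutes
Result: 15:38

15:38


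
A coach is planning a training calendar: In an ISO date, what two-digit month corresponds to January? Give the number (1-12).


Calendar month order:
1. January <--
2. February
January is month number 1

1


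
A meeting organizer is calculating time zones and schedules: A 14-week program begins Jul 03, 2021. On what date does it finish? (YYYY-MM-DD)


Start: 2021-07-03
Weeks to add: 14
Convert to days: 14 x 7 = 98 days
Add 98 days to 2021-07-03
Result: 2021-10-09

2021-10-09


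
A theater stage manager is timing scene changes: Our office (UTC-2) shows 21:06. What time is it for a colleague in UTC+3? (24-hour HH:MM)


Local time: 21:06 at UTC-2 (offset -2h)
Target zone: UTC+3 (offset 3h)
Difference: 3 - (-2) = 5 hours
Calculation: 21 + (5) = 26
Wraparound: (26) mod 24 = 2
Result: 02:06

02:06


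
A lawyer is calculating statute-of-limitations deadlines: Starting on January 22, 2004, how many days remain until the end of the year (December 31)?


Start: January 22, 2004
End: December 31, 2004
Days left in January: 9
February: 29
March: 31
April: 30
May: 31
... plus remaining months
Sum of remaining months: 335
Total: 9 + 335 = 344

344


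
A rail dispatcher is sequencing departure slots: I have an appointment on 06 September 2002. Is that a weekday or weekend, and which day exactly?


Date: 2002-09-06
January 1, 2002 is a Tuesday
Day of year: 249
Offset from Jan 1: 248 days
248 mod 7 = 3
Result: Friday

Friday


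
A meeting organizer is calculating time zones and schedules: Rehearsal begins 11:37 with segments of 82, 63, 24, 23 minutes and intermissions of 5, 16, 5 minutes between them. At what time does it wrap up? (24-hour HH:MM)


Start: 11:37 = 697 min from midnight
  after task 1 (82 min): 12:59
  after break (5 min): 13:04
  after task 2 (63 min): 14:07
  after break (16 min): 14:23
  after task 3 (24 min): 14:47
  after break (5 min): 14:52
  after task 4 (23 min): 15:15
Total elapsed: 218 minutes
End time: 15:15

15:15


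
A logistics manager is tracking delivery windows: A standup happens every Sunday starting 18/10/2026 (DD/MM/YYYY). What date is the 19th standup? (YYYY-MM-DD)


First occurrence: 2026-10-18 (occurrence 1)
Each occurrence is 7 days after the previous.
Occurrence 19 is 18 weeks after the first.
18 weeks = 126 days
2026-10-18 + 126 days = 2027-02-21

2027-02-21


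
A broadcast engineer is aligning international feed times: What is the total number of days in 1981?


Year: 1981
Check leap year rules:
Divisible by 4? No
1981 is not a leap year
Days: 365

365


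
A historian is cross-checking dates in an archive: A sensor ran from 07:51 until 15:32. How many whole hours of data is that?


Start: 07:51
End: 15:32
Hour difference: 15 - 7 = 8 hours
Minute difference: 32 - 51 = -19 minutes
Total minutes: 461
Complete hours: 461 / 60 = 7 (remainder 41)

7


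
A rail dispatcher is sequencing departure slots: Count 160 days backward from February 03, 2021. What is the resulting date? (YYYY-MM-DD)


Start: 2021-02-03
Subtracting 160 days
Days already passed in February: 3
After going back through February: 157 more days to subtract
January 2021: 31 days, 126 remaining
December 2020: 31 days, 95 remaining
November 2020: 30 days, 65 remaining
October 2020: 31 days, 34 remaining
Result: 2020-08-27

2020-08-27


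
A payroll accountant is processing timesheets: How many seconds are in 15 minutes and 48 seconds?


Minutes: 15
Extra seconds: 48
Seconds per minute: 60
Minutes to seconds: 15 x 60 = 900
Total: 900 + 48 = 948

948


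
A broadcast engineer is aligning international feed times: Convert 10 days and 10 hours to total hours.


Days: 10
Extra hours: 10
Hours per day: 24
Days to hours: 10 x 24 = 240
Total: 240 + 10 = 250

250


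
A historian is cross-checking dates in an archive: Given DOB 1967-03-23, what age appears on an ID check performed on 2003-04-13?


Birth: 1967-03-23
Reference: 2003-04-13
Year difference: 2003 - 1967 = 36
Has birthday (03-23) occurred by 04-13? Yes
Age in full years: 36

36


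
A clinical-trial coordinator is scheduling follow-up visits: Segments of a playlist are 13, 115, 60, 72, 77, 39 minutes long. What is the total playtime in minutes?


Durations: 13, 115, 60, 72, 77, 39
Running sum: 13
+ 115 = 128
+ 60 = 188
+ 72 = 260
+ 77 = 337
+ 39 = 376
Total duration: 376 minutes
That is 6 hours and 16 minutes

376


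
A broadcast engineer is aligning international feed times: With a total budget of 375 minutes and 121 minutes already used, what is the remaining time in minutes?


Total budget: 375 minutes
Time used: 121 minutes
Remaining: 375 - 121 = 254 minutes
Percent used: 32.3%
Percent remaining: 67.7%

254


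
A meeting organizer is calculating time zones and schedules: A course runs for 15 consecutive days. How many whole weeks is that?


Total days: 15
Days per week: 7
Division: 15 / 7 = 2 remainder 1
Complete weeks: 2
Remaining days: 1

2


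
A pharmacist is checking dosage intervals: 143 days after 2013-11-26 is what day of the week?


Start: 2013-11-26 (Tuesday)
Step 1 - find target date: add 143 days
  2013-11-26 + 143 days = 2014-04-18
Step 2 - day of week:
  143 mod 7 = 3
  Tuesday + 3 days -> Friday
Result: Friday (2014-04-18)

Friday


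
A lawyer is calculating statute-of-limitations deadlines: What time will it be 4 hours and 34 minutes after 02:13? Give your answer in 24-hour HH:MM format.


Start time: 02:13
Adding: 4 hours 34 minutes
Minutes: 13 + 34 = 47
Hours: 2 + 4 + 0 = 6
Result: 06:47

06:47


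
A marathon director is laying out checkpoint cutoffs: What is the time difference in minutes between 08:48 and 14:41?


Start time: 08:48 = 528 minutes from midnight
End time: 14:41 = 881 minutes from midnight
Difference: 881 - 528 = 353 minutes
That is 5 hours and 53 minutes

353


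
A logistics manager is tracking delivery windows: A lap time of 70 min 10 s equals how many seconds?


Minutes: 70
Seconds: 10
Convert minutes to seconds: 70 x 60 = 4200
Add remaining seconds: 4200 + 10 = 4210

4210


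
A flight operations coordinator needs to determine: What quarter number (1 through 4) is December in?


Month: December (month 12)
Q1: January-March (months 1-3)
Q2: April-June (months 4-6)
Q3: July-September (months 7-9)
Q4: October-December (months 10-12)
Month 12 falls in Q4

4


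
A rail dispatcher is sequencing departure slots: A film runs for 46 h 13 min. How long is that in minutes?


Hours: 46
Minutes: 13
Convert hours to minutes: 46 x 60 = 2760
Add remaining minutes: 2760 + 13 = 2773

2773


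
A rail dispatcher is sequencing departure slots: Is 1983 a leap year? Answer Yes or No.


Year: 1983
Divisible by 4? 1983 / 4 = 495.75 -> No
Not divisible by 4, so NOT a leap year

No


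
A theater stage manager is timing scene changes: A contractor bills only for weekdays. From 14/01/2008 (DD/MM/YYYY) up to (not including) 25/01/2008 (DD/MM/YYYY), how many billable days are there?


Start: 2008-01-14 (Monday)
End (exclusive): 2008-01-25 (Friday)
Total calendar days: 11
Full weeks: 11 // 7 = 1 -> 5 weekdays
Remaining 4 days starting on Monday:
  Mon(w), Tue(w), Wed(w), Thu(w) -> 4 weekdays
Total business days: 5 + 4 = 9

9


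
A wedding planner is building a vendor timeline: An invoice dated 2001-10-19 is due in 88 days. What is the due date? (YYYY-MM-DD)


Start: 2001-10-19
Adding 88 days
Days remaining in October: 12
After October: 76 days still to add
November 2001: 30 days, 46 remaining
December 2001: 31 days, 15 remaining
January 2002 has 31 days, need 15
Result: 2002-01-15

2002-01-15


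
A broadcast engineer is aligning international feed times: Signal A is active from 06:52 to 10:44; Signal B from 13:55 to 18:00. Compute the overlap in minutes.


Interval A: [412, 644] minutes from midnight
Interval B: [835, 1080] minutes from midnight
Overlap start = max(412, 835) = 835
Overlap end = min(644, 1080) = 644
End <= start, so the intervals do not overlap: 0 minutes

0


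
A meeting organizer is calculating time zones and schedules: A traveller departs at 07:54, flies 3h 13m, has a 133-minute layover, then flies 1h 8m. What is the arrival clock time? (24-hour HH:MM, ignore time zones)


Depart: 07:54
Leg 1: +193 min -> 11:07
Layover: +133 min -> 13:20
Leg 2: +68 min -> 14:28
Total travel: 394 minutes = 6h 34m
Arrival: 14:28

14:28


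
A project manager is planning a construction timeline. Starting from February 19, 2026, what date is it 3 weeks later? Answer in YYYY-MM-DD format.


Start: 2026-02-19
Weeks to add: 3
Convert to days: 3 x 7 = 21 days
Add 21 days to 2026-02-19
Result: 2026-03-12

2026-03-12


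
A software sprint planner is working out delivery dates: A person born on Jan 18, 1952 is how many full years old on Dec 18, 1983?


Birth: 1952-01-18
Reference: 1983-12-18
Year difference: 1983 - 1952 = 31
Has birthday (01-18) occurred by 12-18? Yes
Age in full years: 31

31


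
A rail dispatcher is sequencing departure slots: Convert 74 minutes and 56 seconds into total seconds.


Minutes: 74
Seconds: 56
Convert minutes to seconds: 74 x 60 = 4440
Add remaining seconds: 4440 + 56 = 4496

4496


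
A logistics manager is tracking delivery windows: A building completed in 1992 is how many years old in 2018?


Birth year: 1992
Current year: 2018
Age = current year - birth year
Age = 2018 - 1992 = 26

26


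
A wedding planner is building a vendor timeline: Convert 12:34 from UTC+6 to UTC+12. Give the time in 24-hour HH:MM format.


Local time: 12:34 at UTC+6 (offset 6h)
Target zone: UTC+12 (offset 12h)
Difference: 12 - (6) = 6 hours
Calculation: 12 + (6) = 18
Result: 18:34

18:34


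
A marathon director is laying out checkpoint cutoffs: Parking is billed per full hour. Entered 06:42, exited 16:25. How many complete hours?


Start: 06:42
End: 16:25
Hour difference: 16 - 6 = 10 hours
Minute difference: 25 - 42 = -17 minutes
Total minutes: 583
Complete hours: 583 / 60 = 9 (remainder 43)

9


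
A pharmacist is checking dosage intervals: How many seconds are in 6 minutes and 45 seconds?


Minutes: 6
Extra seconds: 45
Seconds per minute: 60
Minutes to seconds: 6 x 60 = 360
Total: 360 + 45 = 405

405


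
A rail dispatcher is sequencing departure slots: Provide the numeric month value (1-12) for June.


Calendar month order:
5. May
6. June <--
7. July
June is month number 6

6


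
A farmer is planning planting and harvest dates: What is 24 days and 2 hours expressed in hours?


Days: 24
Extra hours: 2
Hours per day: 24
Days to hours: 24 x 24 = 576
Total: 576 + 2 = 578

578


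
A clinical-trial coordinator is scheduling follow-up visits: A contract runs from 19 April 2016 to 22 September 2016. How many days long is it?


Start date: 2016-04-19
End date: 2016-09-22
Apr 2016: +12 days
May 2016: +31 days
Jun 2016: +30 days
... (3 more months)
Total: 156 days

156


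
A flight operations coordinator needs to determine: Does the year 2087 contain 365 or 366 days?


Year: 2087
Check leap year rules:
Divisible by 4? No
2087 is not a leap year
Days: 365

365


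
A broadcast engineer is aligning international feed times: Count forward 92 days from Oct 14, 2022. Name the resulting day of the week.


Start: 2022-10-14 (Friday)
Step 1 - find target date: add 92 days
  2022-10-14 + 92 days = 2023-01-14
Step 2 - day of week:
  92 mod 7 = 1
  Friday + 1 days -> Saturday
Result: Saturday (2023-01-14)

Saturday


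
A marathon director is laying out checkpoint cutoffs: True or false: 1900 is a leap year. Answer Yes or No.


Year: 1900
Divisible by 4? 1900 / 4 = 475.0 -> Yes
Divisible by 100? 1900 / 100 = 19.0 -> Yes
Divisible by 400? 1900 / 400 = 4.75 -> No
Divisible by 100 but not 400, so NOT a leap year

No


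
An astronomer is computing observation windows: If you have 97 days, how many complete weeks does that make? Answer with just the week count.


Total days: 97
Days per week: 7
Division: 97 / 7 = 13 remainder 6
Complete weeks: 13
Remaining days: 6

13


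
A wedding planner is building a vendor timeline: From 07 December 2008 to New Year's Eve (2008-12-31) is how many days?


Start: December 07, 2008
End: December 31, 2008
Days left in December: 24
Total: 24 days

24


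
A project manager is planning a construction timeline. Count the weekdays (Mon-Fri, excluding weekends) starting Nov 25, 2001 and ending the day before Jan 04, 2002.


Start: 2001-11-25 (Sunday)
End (exclusive): 2002-01-04 (Friday)
Total calendar days: 40
Full weeks: 40 // 7 = 5 -> 25 weekdays
Remaining 5 days starting on Sunday:
  Sun(-), Mon(w), Tue(w), Wed(w), Thu(w) -> 4 weekdays
Total business days: 25 + 4 = 29

29


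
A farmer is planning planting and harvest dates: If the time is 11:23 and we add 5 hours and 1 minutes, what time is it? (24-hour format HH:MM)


Start time: 11:23
Adding: 5 hours 1 minutes
Minutes: 23 + 1 = 24
Hours: 11 + 5 + 0 = 16
Result: 16:24

16:24


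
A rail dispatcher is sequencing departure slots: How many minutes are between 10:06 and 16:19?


Start time: 10:06 = 606 minutes from midnight
End time: 16:19 = 979 minutes from midnight
Difference: 979 - 606 = 373 minutes
That is 6 hours and 13 minutes

373


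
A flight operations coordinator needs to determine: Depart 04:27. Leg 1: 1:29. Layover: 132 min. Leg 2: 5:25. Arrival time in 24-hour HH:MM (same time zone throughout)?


Depart: 04:27
Leg 1: +89 min -> 05:56
Layover: +132 min -> 08:08
Leg 2: +325 min -> 13:33
Total travel: 546 minutes = 9h 6m
Arrival: 13:33

13:33


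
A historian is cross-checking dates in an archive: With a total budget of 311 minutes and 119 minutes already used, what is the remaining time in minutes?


Total budget: 311 minutes
Time used: 119 minutes
Remaining: 311 - 119 = 192 minutes
Percent used: 38.3%
Percent remaining: 61.7%

192


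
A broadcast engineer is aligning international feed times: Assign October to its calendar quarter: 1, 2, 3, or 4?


Month: October (month 10)
Q1: January-March (months 1-3)
Q2: April-June (months 4-6)
Q3: July-September (months 7-9)
Q4: October-December (months 10-12)
Month 10 falls in Q4

4


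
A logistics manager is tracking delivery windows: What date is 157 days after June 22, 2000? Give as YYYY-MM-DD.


Start: 2000-06-22
Adding 157 days
Days remaining in June: 8
After June: 149 days still to add
July 2000: 31 days, 118 remaining
August 2000: 31 days, 87 remaining
September 2000: 30 days, 57 remaining
October 2000: 31 days, 26 remaining
Result: 2000-11-26

2000-11-26


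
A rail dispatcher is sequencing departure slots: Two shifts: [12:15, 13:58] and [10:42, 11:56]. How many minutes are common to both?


Interval A: [735, 838] minutes from midnight
Interval B: [642, 716] minutes from midnight
Overlap start = max(735, 642) = 735
Overlap end = min(838, 716) = 716
End <= start, so the intervals do not overlap: 0 minutes

0


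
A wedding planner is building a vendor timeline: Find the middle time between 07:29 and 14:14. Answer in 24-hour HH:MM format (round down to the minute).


Start time: 07:29 = 449 minutes from midnight
End time: 14:14 = 854 minutes from midnight
Sum: 449 + 854 = 1303
Midpoint: 1303 / 2 = 651 minutes
Convert: 651 / 60 = 10 hours, 51 minutes
Result: 10:51

10:51


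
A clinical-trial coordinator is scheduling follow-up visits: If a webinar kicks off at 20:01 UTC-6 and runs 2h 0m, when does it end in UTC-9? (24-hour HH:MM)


Start: 20:01 in UTC-6
Step 1 - add duration:
  minutes: 1 + 0 = 1
  hours: 20 + 2 + 0 = 22
  end in UTC-6: 22:01
Step 2 - convert UTC-6 -> UTC-9:
  offset difference: -9 - (-6) = -3 hours
  22 + (-3) = 19 -> mod 24 = 19
Result: 19:01 in UTC-9

19:01


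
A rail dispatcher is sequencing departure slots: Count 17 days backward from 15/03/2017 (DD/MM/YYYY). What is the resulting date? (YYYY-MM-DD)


Start: 2017-03-15
Subtracting 17 days
Days already passed in March: 15
After going back through March: 2 more days to subtract
February 2017 has 28 days, need 2
Result: 2017-02-26

2017-02-26


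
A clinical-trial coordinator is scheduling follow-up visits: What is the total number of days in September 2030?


Month: September
Year: 2030
September is a 30-day month
Total: 30 days

30


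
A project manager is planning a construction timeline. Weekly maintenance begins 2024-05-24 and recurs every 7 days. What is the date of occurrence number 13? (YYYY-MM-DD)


First occurrence: 2024-05-24 (occurrence 1)
Each occurrence is 7 days after the previous.
Occurrence 13 is 12 weeks after the first.
12 weeks = 84 days
2024-05-24 + 84 days = 2024-08-16

2024-08-16


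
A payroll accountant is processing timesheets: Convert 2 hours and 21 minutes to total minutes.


Hours: 2
Minutes: 21
Convert hours to minutes: 2 x 60 = 120
Add remaining minutes: 120 + 21 = 141

141


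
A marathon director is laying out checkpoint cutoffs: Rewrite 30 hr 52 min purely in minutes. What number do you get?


Hours: 30
Extra minutes: 52
Minutes per hour: 60
Hours to minutes: 30 x 60 = 1800
Total: 1800 + 52 = 1852

1852


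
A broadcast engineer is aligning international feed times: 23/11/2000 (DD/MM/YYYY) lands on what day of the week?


Date: 2000-11-23
January 1, 2000 is a Saturday
Day of year: 328
Offset from Jan 1: 327 days
327 mod 7 = 5
Result: Thursday

Thursday


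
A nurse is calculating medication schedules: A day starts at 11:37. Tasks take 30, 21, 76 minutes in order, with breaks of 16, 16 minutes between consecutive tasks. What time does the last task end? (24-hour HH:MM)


Start: 11:37 = 697 min from midnight
  after task 1 (30 min): 12:07
  after break (16 min): 12:23
  after task 2 (21 min): 12:44
  after break (16 min): 13:00
  after task 3 (76 min): 14:16
Total elapsed: 159 minutes
End time: 14:16

14:16


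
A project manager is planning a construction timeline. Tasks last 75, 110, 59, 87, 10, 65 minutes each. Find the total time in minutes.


Durations: 75, 110, 59, 87, 10, 65
Running sum: 75
+ 110 = 185
+ 59 = 244
+ 87 = 331
+ 10 = 341
+ 65 = 406
Total duration: 406 minutes
That is 6 hours and 46 minutes

406


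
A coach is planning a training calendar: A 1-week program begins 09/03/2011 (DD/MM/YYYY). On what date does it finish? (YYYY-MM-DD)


Start: 2011-03-09
Weeks to add: 1
Convert to days: 1 x 7 = 7 days
Add 7 days to 2011-03-09
Result: 2011-03-16

2011-03-16


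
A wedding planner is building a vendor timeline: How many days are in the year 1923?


Year: 1923
Check leap year rules:
Divisible by 4? No
1923 is not a leap year
Days: 365

365


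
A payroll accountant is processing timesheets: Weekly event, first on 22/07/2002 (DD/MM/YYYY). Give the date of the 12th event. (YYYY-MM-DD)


First occurrence: 2002-07-22 (occurrence 1)
Each occurrence is 7 days after the previous.
Occurrence 12 is 11 weeks after the first.
11 weeks = 77 days
2002-07-22 + 77 days = 2002-10-07

2002-10-07


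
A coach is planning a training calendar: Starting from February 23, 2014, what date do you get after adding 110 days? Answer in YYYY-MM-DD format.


Start: 2014-02-23
Adding 110 days
Days remaining in February: 5
After February: 105 days still to add
March 2014: 31 days, 74 remaining
April 2014: 30 days, 44 remaining
May 2014: 31 days, 13 remaining
June 2014 has 30 days, need 13
Result: 2014-06-13

2014-06-13


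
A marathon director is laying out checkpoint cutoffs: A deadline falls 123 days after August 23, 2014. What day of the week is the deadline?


Start: 2014-08-23 (Saturday)
Step 1 - find target date: add 123 days
  2014-08-23 + 123 days = 2014-12-24
Step 2 - day of week:
  123 mod 7 = 4
  Saturday + 4 days -> Wednesday
Result: Wednesday (2014-12-24)

Wednesday


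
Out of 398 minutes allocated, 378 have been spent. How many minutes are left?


Total budget: 398 minutes
Time used: 378 minutes
Remaining: 398 - 378 = 20 minutes
Percent used: 95.0%
Percent remaining: 5.0%

20


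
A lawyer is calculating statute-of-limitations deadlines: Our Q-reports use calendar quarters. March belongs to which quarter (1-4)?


Month: March (month 3)
Q1: January-March (months 1-3)
Q2: April-June (months 4-6)
Q3: July-September (months 7-9)
Q4: October-December (months 10-12)
Month 3 falls in Q1

1


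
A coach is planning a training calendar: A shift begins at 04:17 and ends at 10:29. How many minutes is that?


Start time: 04:17 = 257 minutes from midnight
End time: 10:29 = 629 minutes from midnight
Difference: 629 - 257 = 372 minutes
That is 6 hours and 12 minutes

372


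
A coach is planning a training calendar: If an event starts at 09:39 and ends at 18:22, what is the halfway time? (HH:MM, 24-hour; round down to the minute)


Start time: 09:39 = 579 minutes from midnight
End time: 18:22 = 1102 minutes from midnight
Sum: 579 + 1102 = 1681
Midpoint: 1681 / 2 = 840 minutes
Convert: 840 / 60 = 14 hours, 0 minutes
Result: 14:00

14:00


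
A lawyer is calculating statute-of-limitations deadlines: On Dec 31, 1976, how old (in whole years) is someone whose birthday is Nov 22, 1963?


Birth: 1963-11-22
Reference: 1976-12-31
Year difference: 1976 - 1963 = 13
Has birthday (11-22) occurred by 12-31? Yes
Age in full years: 13

13
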